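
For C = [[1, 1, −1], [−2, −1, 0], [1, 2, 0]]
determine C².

[[−2, −2, −1], [0, −1, 2], [−3, −1, −1]]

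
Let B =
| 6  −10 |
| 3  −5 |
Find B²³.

[[6, −10], [3, −5]]

B² = B (a projection; rank 1, trace 1), so B²³ = B.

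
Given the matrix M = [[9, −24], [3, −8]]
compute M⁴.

M² = M (a projection; rank 1, trace 1), so M⁴ = M.

[[9, −24], [3, −8]]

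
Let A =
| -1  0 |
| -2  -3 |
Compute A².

[[1, 0], [8, 9]]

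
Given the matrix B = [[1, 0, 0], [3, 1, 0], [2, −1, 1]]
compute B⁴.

[[1, 0, 0], [12, 1, 0], [−10, −4, 1]]

B = I + N where N = [[0, 0, 0], [3, 0, 0], [2, −1, 0]] is strictly lower-triangular, so N³ = 0.
(I + N)⁴ = I + 4·N + 6·N² = [[1, 0, 0], [12, 1, 0], [−10, −4, 1]].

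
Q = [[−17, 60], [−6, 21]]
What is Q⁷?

tr Q = 4 and det Q = 3, so the characteristic polynomial is λ² − (4)λ + (3) with roots 3 and 1.
Eigenvectors give P = [[3, 10], [1, 3]] with P⁻¹ = [[−3, 10], [1, −3]], and Q = P·diag(3, 1)·P⁻¹.
Then Q⁷ = P·diag(2187, 1)·P⁻¹ = [[6561, 10], [2187, 3]] · [[−3, 10], [1, −3]] = [[−19673, 65580], [−6558, 21861]].

[[−19673, 65580], [−6558, 21861]]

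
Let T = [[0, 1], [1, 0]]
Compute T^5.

[[0, 1], [1, 0]]

T² = I (check: tr T = 0 and det T = −1), so T^5 = T since 5 is odd.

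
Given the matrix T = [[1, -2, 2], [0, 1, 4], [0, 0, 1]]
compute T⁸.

[[1, -16, -208], [0, 1, 32], [0, 0, 1]]

T = I + N where N = [[0, -2, 2], [0, 0, 4], [0, 0, 0]] is strictly upper-triangular, so N³ = 0.
(I + N)⁸ = I + 8·N + 28·N² = [[1, -16, -208], [0, 1, 32], [0, 0, 1]].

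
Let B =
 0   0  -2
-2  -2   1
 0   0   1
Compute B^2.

[[0, 0, -2], [4, 4, 3], [0, 0, 1]]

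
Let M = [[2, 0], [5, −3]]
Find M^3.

tr M = −1 and det M = −6, so the characteristic polynomial is λ² − (−1)λ + (−6) with roots 2 and −3.
Eigenvectors give P = [[−1, 0], [−1, −1]] with P⁻¹ = [[−1, 0], [1, −1]], and M = P·diag(2, −3)·P⁻¹.
Then M^3 = P·diag(8, −27)·P⁻¹ = [[−8, 0], [−8, 27]] · [[−1, 0], [1, −1]] = [[8, 0], [35, −27]].

[[8, 0], [35, −27]]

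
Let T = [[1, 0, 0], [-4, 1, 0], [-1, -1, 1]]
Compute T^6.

T = I + N where N = [[0, 0, 0], [-4, 0, 0], [-1, -1, 0]] is strictly lower-triangular, so N^3 = 0.
(I + N)^6 = I + 6·N + 15·N^2 = [[1, 0, 0], [-24, 1, 0], [54, -6, 1]].

[[1, 0, 0], [-24, 1, 0], [54, -6, 1]]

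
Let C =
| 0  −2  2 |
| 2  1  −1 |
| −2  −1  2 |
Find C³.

C² = [[−8, −4, 6], [4, −2, 1], [−6, 1, 1]]
C³ = [[−20, 6, 0], [−6, −11, 12], [0, 12, −11]]

[[−20, 6, 0], [−6, −11, 12], [0, 12, −11]]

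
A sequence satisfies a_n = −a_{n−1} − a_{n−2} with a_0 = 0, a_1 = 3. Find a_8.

With companion matrix T = [[−1, −1], [1, 0]], [a_n, a_{n−1}]ᵀ = T·[a_{n−1}, a_{n−2}]ᵀ, so [a_8, a_7]ᵀ = T^7·[a_1, a_0]ᵀ.
T^7 = [[−1, −1], [1, 0]], giving [a_8, a_7]ᵀ = [[−3], [3]].

−3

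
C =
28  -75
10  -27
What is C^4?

tr C = 1 and det C = -6, so the characteristic polynomial is λ² − (1)λ + (-6) with roots 3 and -2.
Eigenvectors give P = [[-3, -5], [-1, -2]] with P⁻¹ = [[-2, 5], [1, -3]], and C = P·diag(3, -2)·P⁻¹.
Then C^4 = P·diag(81, 16)·P⁻¹ = [[-243, -80], [-81, -32]] · [[-2, 5], [1, -3]] = [[406, -975], [130, -309]].

[[406, -975], [130, -309]]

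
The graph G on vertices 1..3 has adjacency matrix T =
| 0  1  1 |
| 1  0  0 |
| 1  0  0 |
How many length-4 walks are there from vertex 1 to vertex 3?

The number of length-4 walks from vertex 1 to vertex 3 is entry (1,3) of T⁴, where T is the adjacency matrix.
T² = [[2, 0, 0], [0, 1, 1], [0, 1, 1]]
T³ = [[0, 2, 2], [2, 0, 0], [2, 0, 0]]
T⁴ = [[4, 0, 0], [0, 2, 2], [0, 2, 2]]

0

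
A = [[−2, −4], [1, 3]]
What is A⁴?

[[−4, −20], [5, 21]]

A² = [[0, −4], [1, 5]]
A³ = [[−4, −12], [3, 11]]
A⁴ = [[−4, −20], [5, 21]]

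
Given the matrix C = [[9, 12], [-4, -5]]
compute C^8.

tr C = 4 and det C = 3, so the characteristic polynomial is λ² − (4)λ + (3) with roots 1 and 3.
Eigenvectors give P = [[-3, -2], [2, 1]] with P⁻¹ = [[1, 2], [-2, -3]], and C = P·diag(1, 3)·P⁻¹.
Then C^8 = P·diag(1, 6561)·P⁻¹ = [[-3, -13122], [2, 6561]] · [[1, 2], [-2, -3]] = [[26241, 39360], [-13120, -19679]].

[[26241, 39360], [-13120, -19679]]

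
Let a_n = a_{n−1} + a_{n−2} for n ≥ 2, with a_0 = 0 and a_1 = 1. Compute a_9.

34

With companion matrix M = [[1, 1], [1, 0]], [a_n, a_{n−1}]ᵀ = M·[a_{n−1}, a_{n−2}]ᵀ, so [a_9, a_8]ᵀ = M⁸·[a_1, a_0]ᵀ.
M⁸ = [[34, 21], [21, 13]], giving [a_9, a_8]ᵀ = [[34], [21]].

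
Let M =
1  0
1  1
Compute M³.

[[1, 0], [3, 1]]

M = I + N where N = [[0, 0], [1, 0]] is strictly lower-triangular, so N² = 0.
(I + N)³ = I + 3·N = [[1, 0], [3, 1]].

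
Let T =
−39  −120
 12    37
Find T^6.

[[7281, 21840], [−2184, −6551]]

tr T = −2 and det T = −3, so the characteristic polynomial is λ² − (−2)λ + (−3) with roots 1 and −3.
Eigenvectors give P = [[3, 10], [−1, −3]] with P⁻¹ = [[−3, −10], [1, 3]], and T = P·diag(1, −3)·P⁻¹.
Then T^6 = P·diag(1, 729)·P⁻¹ = [[3, 7290], [−1, −2187]] · [[−3, −10], [1, 3]] = [[7281, 21840], [−2184, −6551]].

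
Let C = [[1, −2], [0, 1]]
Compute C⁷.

[[1, −14], [0, 1]]

C = I + N where N = [[0, −2], [0, 0]] is strictly upper-triangular, so N² = 0.
(I + N)⁷ = I + 7·N = [[1, −14], [0, 1]].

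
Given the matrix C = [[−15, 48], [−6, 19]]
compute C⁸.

[[−52479, 157440], [−19680, 59041]]

tr C = 4 and det C = 3, so the characteristic polynomial is λ² − (4)λ + (3) with roots 1 and 3.
Eigenvectors give P = [[−3, −8], [−1, −3]] with P⁻¹ = [[−3, 8], [1, −3]], and C = P·diag(1, 3)·P⁻¹.
Then C⁸ = P·diag(1, 6561)·P⁻¹ = [[−3, −52488], [−1, −19683]] · [[−3, 8], [1, −3]] = [[−52479, 157440], [−19680, 59041]].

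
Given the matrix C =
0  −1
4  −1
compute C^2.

[[−4, 1], [−4, −3]]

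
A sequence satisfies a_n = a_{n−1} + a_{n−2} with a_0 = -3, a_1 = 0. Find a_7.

With companion matrix C = [[1, 1], [1, 0]], [a_n, a_{n−1}]ᵀ = C·[a_{n−1}, a_{n−2}]ᵀ, so [a_7, a_6]ᵀ = C⁶·[a_1, a_0]ᵀ.
C⁶ = [[13, 8], [8, 5]], giving [a_7, a_6]ᵀ = [[-24], [-15]].

-24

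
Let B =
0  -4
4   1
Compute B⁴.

[[240, 124], [-124, 209]]

B² = [[-16, -4], [4, -15]]
B³ = [[-16, 60], [-60, -31]]
B⁴ = [[240, 124], [-124, 209]]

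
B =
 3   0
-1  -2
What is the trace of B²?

13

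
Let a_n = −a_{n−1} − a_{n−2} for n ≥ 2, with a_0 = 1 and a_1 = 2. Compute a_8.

−3

With companion matrix T = [[−1, −1], [1, 0]], [a_n, a_{n−1}]ᵀ = T·[a_{n−1}, a_{n−2}]ᵀ, so [a_8, a_7]ᵀ = T^7·[a_1, a_0]ᵀ.
T^7 = [[−1, −1], [1, 0]], giving [a_8, a_7]ᵀ = [[−3], [2]].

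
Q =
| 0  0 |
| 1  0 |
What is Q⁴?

[[0, 0], [0, 0]]

Q is strictly triangular, hence nilpotent: Q² = 0, so Q⁴ = 0.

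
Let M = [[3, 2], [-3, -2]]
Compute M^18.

[[3, 2], [-3, -2]]

M² = M (a projection; rank 1, trace 1), so M^18 = M.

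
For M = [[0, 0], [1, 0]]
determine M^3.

M is strictly triangular, hence nilpotent: M^2 = 0, so M^3 = 0.

[[0, 0], [0, 0]]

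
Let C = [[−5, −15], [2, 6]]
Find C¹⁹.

[[−5, −15], [2, 6]]

C² = C (a projection; rank 1, trace 1), so C¹⁹ = C.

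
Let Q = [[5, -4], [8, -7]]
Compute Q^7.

tr Q = -2 and det Q = -3, so the characteristic polynomial is λ² − (-2)λ + (-3) with roots 1 and -3.
Eigenvectors give P = [[1, -1], [1, -2]] with P⁻¹ = [[2, -1], [1, -1]], and Q = P·diag(1, -3)·P⁻¹.
Then Q^7 = P·diag(1, -2187)·P⁻¹ = [[1, 2187], [1, 4374]] · [[2, -1], [1, -1]] = [[2189, -2188], [4376, -4375]].

[[2189, -2188], [4376, -4375]]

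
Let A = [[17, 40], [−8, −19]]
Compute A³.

[[113, 280], [−56, −139]]

tr A = −2 and det A = −3, so the characteristic polynomial is λ² − (−2)λ + (−3) with roots 1 and −3.
Eigenvectors give P = [[−5, 2], [2, −1]] with P⁻¹ = [[−1, −2], [−2, −5]], and A = P·diag(1, −3)·P⁻¹.
Then A³ = P·diag(1, −27)·P⁻¹ = [[−5, −54], [2, 27]] · [[−1, −2], [−2, −5]] = [[113, 280], [−56, −139]].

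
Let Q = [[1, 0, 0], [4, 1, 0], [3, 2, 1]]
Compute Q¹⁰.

[[1, 0, 0], [40, 1, 0], [390, 20, 1]]

Q = I + N where N = [[0, 0, 0], [4, 0, 0], [3, 2, 0]] is strictly lower-triangular, so N³ = 0.
(I + N)¹⁰ = I + 10·N + 45·N² = [[1, 0, 0], [40, 1, 0], [390, 20, 1]].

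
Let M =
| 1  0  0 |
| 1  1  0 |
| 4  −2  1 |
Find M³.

M = I + N where N = [[0, 0, 0], [1, 0, 0], [4, −2, 0]] is strictly lower-triangular, so N³ = 0.
(I + N)³ = I + 3·N + 3·N² = [[1, 0, 0], [3, 1, 0], [6, −6, 1]].

[[1, 0, 0], [3, 1, 0], [6, −6, 1]]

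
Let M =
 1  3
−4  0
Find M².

[[−11, 3], [−4, −12]]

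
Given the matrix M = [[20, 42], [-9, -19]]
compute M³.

tr M = 1 and det M = -2, so the characteristic polynomial is λ² − (1)λ + (-2) with roots 2 and -1.
Eigenvectors give P = [[7, -2], [-3, 1]] with P⁻¹ = [[1, 2], [3, 7]], and M = P·diag(2, -1)·P⁻¹.
Then M³ = P·diag(8, -1)·P⁻¹ = [[56, 2], [-24, -1]] · [[1, 2], [3, 7]] = [[62, 126], [-27, -55]].

[[62, 126], [-27, -55]]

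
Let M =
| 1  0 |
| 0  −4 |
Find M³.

[[1, 0], [0, −64]]

M² = [[1, 0], [0, 16]]
M³ = [[1, 0], [0, −64]]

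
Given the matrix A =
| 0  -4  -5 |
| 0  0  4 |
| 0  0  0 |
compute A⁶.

[[0, 0, 0], [0, 0, 0], [0, 0, 0]]

A is strictly triangular, hence nilpotent: A³ = 0, so A⁶ = 0.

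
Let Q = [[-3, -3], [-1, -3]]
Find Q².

[[12, 18], [6, 12]]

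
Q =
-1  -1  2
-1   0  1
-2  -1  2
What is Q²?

[[-2, -1, 1], [-1, 0, 0], [-1, 0, -1]]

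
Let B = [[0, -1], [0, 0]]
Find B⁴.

[[0, 0], [0, 0]]

B is strictly triangular, hence nilpotent: B² = 0, so B⁴ = 0.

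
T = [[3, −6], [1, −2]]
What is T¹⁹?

T² = T (a projection; rank 1, trace 1), so T¹⁹ = T.

[[3, −6], [1, −2]]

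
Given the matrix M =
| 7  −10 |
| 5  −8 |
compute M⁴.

[[−49, 130], [−65, 146]]

tr M = −1 and det M = −6, so the characteristic polynomial is λ² − (−1)λ + (−6) with roots 2 and −3.
Eigenvectors give P = [[2, −1], [1, −1]] with P⁻¹ = [[1, −1], [1, −2]], and M = P·diag(2, −3)·P⁻¹.
Then M⁴ = P·diag(16, 81)·P⁻¹ = [[32, −81], [16, −81]] · [[1, −1], [1, −2]] = [[−49, 130], [−65, 146]].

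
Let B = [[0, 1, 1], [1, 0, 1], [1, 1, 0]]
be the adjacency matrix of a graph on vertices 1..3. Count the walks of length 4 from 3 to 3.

The number of length-4 walks from vertex 3 to vertex 3 is entry (3,3) of B^4, where B is the adjacency matrix.
B^2 = [[2, 1, 1], [1, 2, 1], [1, 1, 2]]
B^3 = [[2, 3, 3], [3, 2, 3], [3, 3, 2]]
B^4 = [[6, 5, 5], [5, 6, 5], [5, 5, 6]]

6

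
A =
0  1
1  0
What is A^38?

A² = I (check: tr A = 0 and det A = -1), so A^38 = I since 38 is even.

[[1, 0], [0, 1]]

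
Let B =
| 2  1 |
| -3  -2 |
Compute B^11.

[[2, 1], [-3, -2]]

B² = I (check: tr B = 0 and det B = -1), so B^11 = B since 11 is odd.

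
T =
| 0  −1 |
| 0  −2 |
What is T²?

[[0, 2], [0, 4]]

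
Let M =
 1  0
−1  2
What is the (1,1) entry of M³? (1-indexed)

tr M = 3 and det M = 2, so the characteristic polynomial is λ² − (3)λ + (2) with roots 1 and 2.
Eigenvectors give P = [[1, 0], [1, −1]] with P⁻¹ = [[1, 0], [1, −1]], and M = P·diag(1, 2)·P⁻¹.
Then M³ = P·diag(1, 8)·P⁻¹ = [[1, 0], [1, −8]] · [[1, 0], [1, −1]] = [[1, 0], [−7, 8]].

1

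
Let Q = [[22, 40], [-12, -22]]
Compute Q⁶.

tr Q = 0 and det Q = -4, so the characteristic polynomial is λ² − (0)λ + (-4) with roots 2 and -2.
Eigenvectors give P = [[-2, -5], [1, 3]] with P⁻¹ = [[-3, -5], [1, 2]], and Q = P·diag(2, -2)·P⁻¹.
Then Q⁶ = P·diag(64, 64)·P⁻¹ = [[-128, -320], [64, 192]] · [[-3, -5], [1, 2]] = [[64, 0], [0, 64]].

[[64, 0], [0, 64]]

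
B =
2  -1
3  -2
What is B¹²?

[[1, 0], [0, 1]]

B² = I (check: tr B = 0 and det B = -1), so B¹² = I since 12 is even.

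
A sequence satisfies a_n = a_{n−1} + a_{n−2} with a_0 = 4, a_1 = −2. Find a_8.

With companion matrix C = [[1, 1], [1, 0]], [a_n, a_{n−1}]ᵀ = C·[a_{n−1}, a_{n−2}]ᵀ, so [a_8, a_7]ᵀ = C⁷·[a_1, a_0]ᵀ.
C⁷ = [[21, 13], [13, 8]], giving [a_8, a_7]ᵀ = [[10], [6]].

10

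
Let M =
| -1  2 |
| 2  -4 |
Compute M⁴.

M² = [[5, -10], [-10, 20]]
M³ = [[-25, 50], [50, -100]]
M⁴ = [[125, -250], [-250, 500]]

[[125, -250], [-250, 500]]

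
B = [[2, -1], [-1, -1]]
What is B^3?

[[11, -4], [-4, -1]]

B^2 = [[5, -1], [-1, 2]]
B^3 = [[11, -4], [-4, -1]]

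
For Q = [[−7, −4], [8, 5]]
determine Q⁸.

tr Q = −2 and det Q = −3, so the characteristic polynomial is λ² − (−2)λ + (−3) with roots −3 and 1.
Eigenvectors give P = [[1, 1], [−1, −2]] with P⁻¹ = [[2, 1], [−1, −1]], and Q = P·diag(−3, 1)·P⁻¹.
Then Q⁸ = P·diag(6561, 1)·P⁻¹ = [[6561, 1], [−6561, −2]] · [[2, 1], [−1, −1]] = [[13121, 6560], [−13120, −6559]].

[[13121, 6560], [−13120, −6559]]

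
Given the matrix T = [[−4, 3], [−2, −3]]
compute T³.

[[2, 93], [−62, 33]]

T² = [[10, −21], [14, 3]]
T³ = [[2, 93], [−62, 33]]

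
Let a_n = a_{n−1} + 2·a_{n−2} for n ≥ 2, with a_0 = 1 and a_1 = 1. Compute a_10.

683

With companion matrix B = [[1, 2], [1, 0]], [a_n, a_{n−1}]ᵀ = B·[a_{n−1}, a_{n−2}]ᵀ, so [a_10, a_9]ᵀ = B^9·[a_1, a_0]ᵀ.
B^9 = [[341, 342], [171, 170]], giving [a_10, a_9]ᵀ = [[683], [341]].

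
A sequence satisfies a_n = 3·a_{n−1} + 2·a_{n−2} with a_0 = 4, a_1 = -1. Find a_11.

353509

With companion matrix C = [[3, 2], [1, 0]], [a_n, a_{n−1}]ᵀ = C·[a_{n−1}, a_{n−2}]ᵀ, so [a_11, a_10]ᵀ = C¹⁰·[a_1, a_0]ᵀ.
C¹⁰ = [[283667, 159294], [79647, 44726]], giving [a_11, a_10]ᵀ = [[353509], [99257]].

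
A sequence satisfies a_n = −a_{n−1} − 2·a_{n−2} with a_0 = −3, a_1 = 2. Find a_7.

With companion matrix C = [[−1, −2], [1, 0]], [a_n, a_{n−1}]ᵀ = C·[a_{n−1}, a_{n−2}]ᵀ, so [a_7, a_6]ᵀ = C^6·[a_1, a_0]ᵀ.
C^6 = [[7, 10], [−5, 2]], giving [a_7, a_6]ᵀ = [[−16], [−16]].

−16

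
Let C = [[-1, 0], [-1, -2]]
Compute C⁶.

tr C = -3 and det C = 2, so the characteristic polynomial is λ² − (-3)λ + (2) with roots -1 and -2.
Eigenvectors give P = [[-1, 0], [1, 1]] with P⁻¹ = [[-1, 0], [1, 1]], and C = P·diag(-1, -2)·P⁻¹.
Then C⁶ = P·diag(1, 64)·P⁻¹ = [[-1, 0], [1, 64]] · [[-1, 0], [1, 1]] = [[1, 0], [63, 64]].

[[1, 0], [63, 64]]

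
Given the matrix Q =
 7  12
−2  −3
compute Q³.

[[79, 156], [−26, −51]]

tr Q = 4 and det Q = 3, so the characteristic polynomial is λ² − (4)λ + (3) with roots 1 and 3.
Eigenvectors give P = [[−2, 3], [1, −1]] with P⁻¹ = [[1, 3], [1, 2]], and Q = P·diag(1, 3)·P⁻¹.
Then Q³ = P·diag(1, 27)·P⁻¹ = [[−2, 81], [1, −27]] · [[1, 3], [1, 2]] = [[79, 156], [−26, −51]].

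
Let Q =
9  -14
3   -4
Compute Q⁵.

tr Q = 5 and det Q = 6, so the characteristic polynomial is λ² − (5)λ + (6) with roots 2 and 3.
Eigenvectors give P = [[2, 7], [1, 3]] with P⁻¹ = [[-3, 7], [1, -2]], and Q = P·diag(2, 3)·P⁻¹.
Then Q⁵ = P·diag(32, 243)·P⁻¹ = [[64, 1701], [32, 729]] · [[-3, 7], [1, -2]] = [[1509, -2954], [633, -1234]].

[[1509, -2954], [633, -1234]]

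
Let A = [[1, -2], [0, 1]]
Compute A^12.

[[1, -24], [0, 1]]

A = I + N where N = [[0, -2], [0, 0]] is strictly upper-triangular, so N^2 = 0.
(I + N)^12 = I + 12·N = [[1, -24], [0, 1]].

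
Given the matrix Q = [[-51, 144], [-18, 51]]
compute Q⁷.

tr Q = 0 and det Q = -9, so the characteristic polynomial is λ² − (0)λ + (-9) with roots 3 and -3.
Eigenvectors give P = [[-8, 3], [-3, 1]] with P⁻¹ = [[1, -3], [3, -8]], and Q = P·diag(3, -3)·P⁻¹.
Then Q⁷ = P·diag(2187, -2187)·P⁻¹ = [[-17496, -6561], [-6561, -2187]] · [[1, -3], [3, -8]] = [[-37179, 104976], [-13122, 37179]].

[[-37179, 104976], [-13122, 37179]]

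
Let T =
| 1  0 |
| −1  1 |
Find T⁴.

[[1, 0], [−4, 1]]

T = I + N where N = [[0, 0], [−1, 0]] is strictly lower-triangular, so N² = 0.
(I + N)⁴ = I + 4·N = [[1, 0], [−4, 1]].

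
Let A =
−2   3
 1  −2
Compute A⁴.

[[97, −168], [−56, 97]]

A² = [[7, −12], [−4, 7]]
A³ = [[−26, 45], [15, −26]]
A⁴ = [[97, −168], [−56, 97]]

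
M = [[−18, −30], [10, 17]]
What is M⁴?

tr M = −1 and det M = −6, so the characteristic polynomial is λ² − (−1)λ + (−6) with roots 2 and −3.
Eigenvectors give P = [[−3, −2], [2, 1]] with P⁻¹ = [[1, 2], [−2, −3]], and M = P·diag(2, −3)·P⁻¹.
Then M⁴ = P·diag(16, 81)·P⁻¹ = [[−48, −162], [32, 81]] · [[1, 2], [−2, −3]] = [[276, 390], [−130, −179]].

[[276, 390], [−130, −179]]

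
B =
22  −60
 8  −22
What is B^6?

tr B = 0 and det B = −4, so the characteristic polynomial is λ² − (0)λ + (−4) with roots 2 and −2.
Eigenvectors give P = [[3, −5], [1, −2]] with P⁻¹ = [[2, −5], [1, −3]], and B = P·diag(2, −2)·P⁻¹.
Then B^6 = P·diag(64, 64)·P⁻¹ = [[192, −320], [64, −128]] · [[2, −5], [1, −3]] = [[64, 0], [0, 64]].

[[64, 0], [0, 64]]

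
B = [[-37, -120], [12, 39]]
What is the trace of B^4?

82

tr B = 2 and det B = -3, so the characteristic polynomial is λ² − (2)λ + (-3) with roots -1 and 3.
Eigenvectors give P = [[10, -3], [-3, 1]] with P⁻¹ = [[1, 3], [3, 10]], and B = P·diag(-1, 3)·P⁻¹.
Then B^4 = P·diag(1, 81)·P⁻¹ = [[10, -243], [-3, 81]] · [[1, 3], [3, 10]] = [[-719, -2400], [240, 801]].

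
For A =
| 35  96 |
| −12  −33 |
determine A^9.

[[177155, 472416], [−59052, −157473]]

tr A = 2 and det A = −3, so the characteristic polynomial is λ² − (2)λ + (−3) with roots −1 and 3.
Eigenvectors give P = [[−8, 3], [3, −1]] with P⁻¹ = [[1, 3], [3, 8]], and A = P·diag(−1, 3)·P⁻¹.
Then A^9 = P·diag(−1, 19683)·P⁻¹ = [[8, 59049], [−3, −19683]] · [[1, 3], [3, 8]] = [[177155, 472416], [−59052, −157473]].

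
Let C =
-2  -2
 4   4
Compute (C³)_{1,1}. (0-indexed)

16

C² = [[-4, -4], [8, 8]]
C³ = [[-8, -8], [16, 16]]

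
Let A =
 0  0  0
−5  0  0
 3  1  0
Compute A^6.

A is strictly triangular, hence nilpotent: A^3 = 0, so A^6 = 0.

[[0, 0, 0], [0, 0, 0], [0, 0, 0]]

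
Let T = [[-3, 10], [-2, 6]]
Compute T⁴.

[[-59, 150], [-30, 76]]

tr T = 3 and det T = 2, so the characteristic polynomial is λ² − (3)λ + (2) with roots 1 and 2.
Eigenvectors give P = [[-5, -2], [-2, -1]] with P⁻¹ = [[-1, 2], [2, -5]], and T = P·diag(1, 2)·P⁻¹.
Then T⁴ = P·diag(1, 16)·P⁻¹ = [[-5, -32], [-2, -16]] · [[-1, 2], [2, -5]] = [[-59, 150], [-30, 76]].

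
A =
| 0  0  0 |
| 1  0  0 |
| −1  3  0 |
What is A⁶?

A is strictly triangular, hence nilpotent: A³ = 0, so A⁶ = 0.

[[0, 0, 0], [0, 0, 0], [0, 0, 0]]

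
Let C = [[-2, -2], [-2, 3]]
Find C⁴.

[[68, -42], [-42, 173]]

C² = [[8, -2], [-2, 13]]
C³ = [[-12, -22], [-22, 43]]
C⁴ = [[68, -42], [-42, 173]]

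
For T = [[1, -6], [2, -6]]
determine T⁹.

[[57001, -115026], [38342, -77196]]

tr T = -5 and det T = 6, so the characteristic polynomial is λ² − (-5)λ + (6) with roots -2 and -3.
Eigenvectors give P = [[-2, 3], [-1, 2]] with P⁻¹ = [[-2, 3], [-1, 2]], and T = P·diag(-2, -3)·P⁻¹.
Then T⁹ = P·diag(-512, -19683)·P⁻¹ = [[1024, -59049], [512, -39366]] · [[-2, 3], [-1, 2]] = [[57001, -115026], [38342, -77196]].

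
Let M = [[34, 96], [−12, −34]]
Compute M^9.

[[8704, 24576], [−3072, −8704]]

tr M = 0 and det M = −4, so the characteristic polynomial is λ² − (0)λ + (−4) with roots 2 and −2.
Eigenvectors give P = [[−3, −8], [1, 3]] with P⁻¹ = [[−3, −8], [1, 3]], and M = P·diag(2, −2)·P⁻¹.
Then M^9 = P·diag(512, −512)·P⁻¹ = [[−1536, 4096], [512, −1536]] · [[−3, −8], [1, 3]] = [[8704, 24576], [−3072, −8704]].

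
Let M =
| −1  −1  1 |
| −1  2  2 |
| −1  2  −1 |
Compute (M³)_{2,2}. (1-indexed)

23

M² = [[1, 1, −4], [−3, 9, 1], [0, 3, 4]]
M³ = [[2, −7, 7], [−7, 23, 14], [−7, 14, 2]]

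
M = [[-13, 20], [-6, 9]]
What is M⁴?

tr M = -4 and det M = 3, so the characteristic polynomial is λ² − (-4)λ + (3) with roots -3 and -1.
Eigenvectors give P = [[2, -5], [1, -3]] with P⁻¹ = [[3, -5], [1, -2]], and M = P·diag(-3, -1)·P⁻¹.
Then M⁴ = P·diag(81, 1)·P⁻¹ = [[162, -5], [81, -3]] · [[3, -5], [1, -2]] = [[481, -800], [240, -399]].

[[481, -800], [240, -399]]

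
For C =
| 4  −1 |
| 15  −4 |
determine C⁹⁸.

C² = I (check: tr C = 0 and det C = −1), so C⁹⁸ = I since 98 is even.

[[1, 0], [0, 1]]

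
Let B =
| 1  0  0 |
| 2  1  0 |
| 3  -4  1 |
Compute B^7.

[[1, 0, 0], [14, 1, 0], [-147, -28, 1]]

B = I + N where N = [[0, 0, 0], [2, 0, 0], [3, -4, 0]] is strictly lower-triangular, so N^3 = 0.
(I + N)^7 = I + 7·N + 21·N^2 = [[1, 0, 0], [14, 1, 0], [-147, -28, 1]].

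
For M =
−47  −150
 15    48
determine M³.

tr M = 1 and det M = −6, so the characteristic polynomial is λ² − (1)λ + (−6) with roots 3 and −2.
Eigenvectors give P = [[−3, −10], [1, 3]] with P⁻¹ = [[3, 10], [−1, −3]], and M = P·diag(3, −2)·P⁻¹.
Then M³ = P·diag(27, −8)·P⁻¹ = [[−81, 80], [27, −24]] · [[3, 10], [−1, −3]] = [[−323, −1050], [105, 342]].

[[−323, −1050], [105, 342]]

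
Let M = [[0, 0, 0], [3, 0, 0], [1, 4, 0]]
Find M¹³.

M is strictly triangular, hence nilpotent: M³ = 0, so M¹³ = 0.

[[0, 0, 0], [0, 0, 0], [0, 0, 0]]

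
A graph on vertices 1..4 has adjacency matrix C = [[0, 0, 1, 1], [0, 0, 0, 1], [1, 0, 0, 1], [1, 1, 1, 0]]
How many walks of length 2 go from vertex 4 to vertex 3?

1

The number of length-2 walks from vertex 4 to vertex 3 is entry (4,3) of C², where C is the adjacency matrix.
C² = [[2, 1, 1, 1], [1, 1, 1, 0], [1, 1, 2, 1], [1, 0, 1, 3]]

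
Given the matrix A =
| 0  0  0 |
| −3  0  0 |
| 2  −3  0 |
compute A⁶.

[[0, 0, 0], [0, 0, 0], [0, 0, 0]]

A is strictly triangular, hence nilpotent: A³ = 0, so A⁶ = 0.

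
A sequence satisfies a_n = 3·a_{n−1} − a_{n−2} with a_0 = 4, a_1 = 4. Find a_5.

136

With companion matrix C = [[3, −1], [1, 0]], [a_n, a_{n−1}]ᵀ = C·[a_{n−1}, a_{n−2}]ᵀ, so [a_5, a_4]ᵀ = C⁴·[a_1, a_0]ᵀ.
C⁴ = [[55, −21], [21, −8]], giving [a_5, a_4]ᵀ = [[136], [52]].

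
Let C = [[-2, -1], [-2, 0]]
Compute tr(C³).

C² = [[6, 2], [4, 2]]
C³ = [[-16, -6], [-12, -4]]

-20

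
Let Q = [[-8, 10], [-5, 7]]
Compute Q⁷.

tr Q = -1 and det Q = -6, so the characteristic polynomial is λ² − (-1)λ + (-6) with roots 2 and -3.
Eigenvectors give P = [[-1, 2], [-1, 1]] with P⁻¹ = [[1, -2], [1, -1]], and Q = P·diag(2, -3)·P⁻¹.
Then Q⁷ = P·diag(128, -2187)·P⁻¹ = [[-128, -4374], [-128, -2187]] · [[1, -2], [1, -1]] = [[-4502, 4630], [-2315, 2443]].

[[-4502, 4630], [-2315, 2443]]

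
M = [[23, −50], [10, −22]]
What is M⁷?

tr M = 1 and det M = −6, so the characteristic polynomial is λ² − (1)λ + (−6) with roots 3 and −2.
Eigenvectors give P = [[5, 2], [2, 1]] with P⁻¹ = [[1, −2], [−2, 5]], and M = P·diag(3, −2)·P⁻¹.
Then M⁷ = P·diag(2187, −128)·P⁻¹ = [[10935, −256], [4374, −128]] · [[1, −2], [−2, 5]] = [[11447, −23150], [4630, −9388]].

[[11447, −23150], [4630, −9388]]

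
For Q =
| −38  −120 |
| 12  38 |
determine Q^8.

tr Q = 0 and det Q = −4, so the characteristic polynomial is λ² − (0)λ + (−4) with roots −2 and 2.
Eigenvectors give P = [[10, −3], [−3, 1]] with P⁻¹ = [[1, 3], [3, 10]], and Q = P·diag(−2, 2)·P⁻¹.
Then Q^8 = P·diag(256, 256)·P⁻¹ = [[2560, −768], [−768, 256]] · [[1, 3], [3, 10]] = [[256, 0], [0, 256]].

[[256, 0], [0, 256]]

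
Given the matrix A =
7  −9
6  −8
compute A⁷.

tr A = −1 and det A = −2, so the characteristic polynomial is λ² − (−1)λ + (−2) with roots −2 and 1.
Eigenvectors give P = [[1, 3], [1, 2]] with P⁻¹ = [[−2, 3], [1, −1]], and A = P·diag(−2, 1)·P⁻¹.
Then A⁷ = P·diag(−128, 1)·P⁻¹ = [[−128, 3], [−128, 2]] · [[−2, 3], [1, −1]] = [[259, −387], [258, −386]].

[[259, −387], [258, −386]]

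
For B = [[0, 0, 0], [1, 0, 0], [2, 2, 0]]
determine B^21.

[[0, 0, 0], [0, 0, 0], [0, 0, 0]]

B is strictly triangular, hence nilpotent: B^3 = 0, so B^21 = 0.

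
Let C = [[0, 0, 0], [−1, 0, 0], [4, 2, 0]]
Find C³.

C is strictly triangular, hence nilpotent: C³ = 0, so C³ = 0.

[[0, 0, 0], [0, 0, 0], [0, 0, 0]]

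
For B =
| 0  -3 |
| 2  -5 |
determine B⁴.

[[-114, 195], [-130, 211]]

tr B = -5 and det B = 6, so the characteristic polynomial is λ² − (-5)λ + (6) with roots -2 and -3.
Eigenvectors give P = [[3, -1], [2, -1]] with P⁻¹ = [[1, -1], [2, -3]], and B = P·diag(-2, -3)·P⁻¹.
Then B⁴ = P·diag(16, 81)·P⁻¹ = [[48, -81], [32, -81]] · [[1, -1], [2, -3]] = [[-114, 195], [-130, 211]].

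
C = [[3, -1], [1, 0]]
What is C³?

C² = [[8, -3], [3, -1]]
C³ = [[21, -8], [8, -3]]

[[21, -8], [8, -3]]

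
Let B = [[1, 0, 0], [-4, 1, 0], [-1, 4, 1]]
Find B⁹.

B = I + N where N = [[0, 0, 0], [-4, 0, 0], [-1, 4, 0]] is strictly lower-triangular, so N³ = 0.
(I + N)⁹ = I + 9·N + 36·N² = [[1, 0, 0], [-36, 1, 0], [-585, 36, 1]].

[[1, 0, 0], [-36, 1, 0], [-585, 36, 1]]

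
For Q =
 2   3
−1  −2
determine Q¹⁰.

Q² = I (check: tr Q = 0 and det Q = −1), so Q¹⁰ = I since 10 is even.

[[1, 0], [0, 1]]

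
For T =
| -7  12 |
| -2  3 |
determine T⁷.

[[-6559, 13116], [-2186, 4371]]

tr T = -4 and det T = 3, so the characteristic polynomial is λ² − (-4)λ + (3) with roots -3 and -1.
Eigenvectors give P = [[3, 2], [1, 1]] with P⁻¹ = [[1, -2], [-1, 3]], and T = P·diag(-3, -1)·P⁻¹.
Then T⁷ = P·diag(-2187, -1)·P⁻¹ = [[-6561, -2], [-2187, -1]] · [[1, -2], [-1, 3]] = [[-6559, 13116], [-2186, 4371]].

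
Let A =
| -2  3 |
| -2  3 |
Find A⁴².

[[-2, 3], [-2, 3]]

A² = A (a projection; rank 1, trace 1), so A⁴² = A.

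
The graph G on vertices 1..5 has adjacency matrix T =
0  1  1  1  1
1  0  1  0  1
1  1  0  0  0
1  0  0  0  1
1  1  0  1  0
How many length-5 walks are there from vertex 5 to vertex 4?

38

The number of length-5 walks from vertex 5 to vertex 4 is entry (5,4) of T⁵, where T is the adjacency matrix.
T² = [[4, 2, 1, 1, 2], [2, 3, 1, 2, 1], [1, 1, 2, 1, 2], [1, 2, 1, 2, 1], [2, 1, 2, 1, 3]]
T³ = [[6, 7, 6, 6, 7], [7, 4, 5, 3, 7], [6, 5, 2, 3, 3], [6, 3, 3, 2, 5], [7, 7, 3, 5, 4]]
T⁴ = [[26, 19, 13, 13, 19], [19, 19, 11, 14, 14], [13, 11, 11, 9, 14], [13, 14, 9, 11, 11], [19, 14, 14, 11, 19]]
T⁵ = [[64, 58, 45, 45, 58], [58, 44, 38, 33, 52], [45, 38, 24, 27, 33], [45, 33, 27, 24, 38], [58, 52, 33, 38, 44]]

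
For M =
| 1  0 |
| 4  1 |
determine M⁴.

M = I + N where N = [[0, 0], [4, 0]] is strictly lower-triangular, so N² = 0.
(I + N)⁴ = I + 4·N = [[1, 0], [16, 1]].

[[1, 0], [16, 1]]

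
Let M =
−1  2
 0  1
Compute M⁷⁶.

M² = I (check: tr M = 0 and det M = −1), so M⁷⁶ = I since 76 is even.

[[1, 0], [0, 1]]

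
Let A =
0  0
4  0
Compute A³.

[[0, 0], [0, 0]]

A is strictly triangular, hence nilpotent: A² = 0, so A³ = 0.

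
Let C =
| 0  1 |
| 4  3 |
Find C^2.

[[4, 3], [12, 13]]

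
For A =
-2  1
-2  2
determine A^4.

[[4, 0], [0, 4]]

A^2 = [[2, 0], [0, 2]]
A^3 = [[-4, 2], [-4, 4]]
A^4 = [[4, 0], [0, 4]]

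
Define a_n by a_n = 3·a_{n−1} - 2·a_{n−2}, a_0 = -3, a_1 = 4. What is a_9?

3574

With companion matrix Q = [[3, -2], [1, 0]], [a_n, a_{n−1}]ᵀ = Q·[a_{n−1}, a_{n−2}]ᵀ, so [a_9, a_8]ᵀ = Q⁸·[a_1, a_0]ᵀ.
Q⁸ = [[511, -510], [255, -254]], giving [a_9, a_8]ᵀ = [[3574], [1782]].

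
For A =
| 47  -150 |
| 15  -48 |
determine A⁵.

tr A = -1 and det A = -6, so the characteristic polynomial is λ² − (-1)λ + (-6) with roots 2 and -3.
Eigenvectors give P = [[10, -3], [3, -1]] with P⁻¹ = [[1, -3], [3, -10]], and A = P·diag(2, -3)·P⁻¹.
Then A⁵ = P·diag(32, -243)·P⁻¹ = [[320, 729], [96, 243]] · [[1, -3], [3, -10]] = [[2507, -8250], [825, -2718]].

[[2507, -8250], [825, -2718]]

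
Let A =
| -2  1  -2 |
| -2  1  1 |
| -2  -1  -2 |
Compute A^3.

[[-32, -2, -29], [-2, -5, -8], [-32, 2, -35]]

A^2 = [[6, 1, 9], [0, -2, 3], [10, -1, 7]]
A^3 = [[-32, -2, -29], [-2, -5, -8], [-32, 2, -35]]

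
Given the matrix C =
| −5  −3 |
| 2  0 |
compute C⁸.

tr C = −5 and det C = 6, so the characteristic polynomial is λ² − (−5)λ + (6) with roots −2 and −3.
Eigenvectors give P = [[−1, 3], [1, −2]] with P⁻¹ = [[2, 3], [1, 1]], and C = P·diag(−2, −3)·P⁻¹.
Then C⁸ = P·diag(256, 6561)·P⁻¹ = [[−256, 19683], [256, −13122]] · [[2, 3], [1, 1]] = [[19171, 18915], [−12610, −12354]].

[[19171, 18915], [−12610, −12354]]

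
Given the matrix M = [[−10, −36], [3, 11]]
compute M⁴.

tr M = 1 and det M = −2, so the characteristic polynomial is λ² − (1)λ + (−2) with roots −1 and 2.
Eigenvectors give P = [[−4, 3], [1, −1]] with P⁻¹ = [[−1, −3], [−1, −4]], and M = P·diag(−1, 2)·P⁻¹.
Then M⁴ = P·diag(1, 16)·P⁻¹ = [[−4, 48], [1, −16]] · [[−1, −3], [−1, −4]] = [[−44, −180], [15, 61]].

[[−44, −180], [15, 61]]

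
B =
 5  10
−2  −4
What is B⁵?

B² = B (a projection; rank 1, trace 1), so B⁵ = B.

[[5, 10], [−2, −4]]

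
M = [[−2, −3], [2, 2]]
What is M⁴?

M² = [[−2, 0], [0, −2]]
M³ = [[4, 6], [−4, −4]]
M⁴ = [[4, 0], [0, 4]]

[[4, 0], [0, 4]]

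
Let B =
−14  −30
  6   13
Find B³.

[[−44, −90], [18, 37]]

tr B = −1 and det B = −2, so the characteristic polynomial is λ² − (−1)λ + (−2) with roots 1 and −2.
Eigenvectors give P = [[−2, 5], [1, −2]] with P⁻¹ = [[2, 5], [1, 2]], and B = P·diag(1, −2)·P⁻¹.
Then B³ = P·diag(1, −8)·P⁻¹ = [[−2, −40], [1, 16]] · [[2, 5], [1, 2]] = [[−44, −90], [18, 37]].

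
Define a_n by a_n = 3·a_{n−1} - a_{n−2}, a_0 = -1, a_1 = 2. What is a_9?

6155

With companion matrix M = [[3, -1], [1, 0]], [a_n, a_{n−1}]ᵀ = M·[a_{n−1}, a_{n−2}]ᵀ, so [a_9, a_8]ᵀ = M⁸·[a_1, a_0]ᵀ.
M⁸ = [[2584, -987], [987, -377]], giving [a_9, a_8]ᵀ = [[6155], [2351]].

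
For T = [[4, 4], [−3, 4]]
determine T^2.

[[4, 32], [−24, 4]]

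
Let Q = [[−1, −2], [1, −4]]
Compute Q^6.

tr Q = −5 and det Q = 6, so the characteristic polynomial is λ² − (−5)λ + (6) with roots −2 and −3.
Eigenvectors give P = [[−2, −1], [−1, −1]] with P⁻¹ = [[−1, 1], [1, −2]], and Q = P·diag(−2, −3)·P⁻¹.
Then Q^6 = P·diag(64, 729)·P⁻¹ = [[−128, −729], [−64, −729]] · [[−1, 1], [1, −2]] = [[−601, 1330], [−665, 1394]].

[[−601, 1330], [−665, 1394]]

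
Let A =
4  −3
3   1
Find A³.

A² = [[7, −15], [15, −8]]
A³ = [[−17, −36], [36, −53]]

[[−17, −36], [36, −53]]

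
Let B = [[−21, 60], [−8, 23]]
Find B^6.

tr B = 2 and det B = −3, so the characteristic polynomial is λ² − (2)λ + (−3) with roots 3 and −1.
Eigenvectors give P = [[5, 3], [2, 1]] with P⁻¹ = [[−1, 3], [2, −5]], and B = P·diag(3, −1)·P⁻¹.
Then B^6 = P·diag(729, 1)·P⁻¹ = [[3645, 3], [1458, 1]] · [[−1, 3], [2, −5]] = [[−3639, 10920], [−1456, 4369]].

[[−3639, 10920], [−1456, 4369]]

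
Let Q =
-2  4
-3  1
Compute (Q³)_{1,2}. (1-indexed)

Q² = [[-8, -4], [3, -11]]
Q³ = [[28, -36], [27, 1]]

-36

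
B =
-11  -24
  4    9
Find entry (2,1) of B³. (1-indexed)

28

tr B = -2 and det B = -3, so the characteristic polynomial is λ² − (-2)λ + (-3) with roots 1 and -3.
Eigenvectors give P = [[2, 3], [-1, -1]] with P⁻¹ = [[-1, -3], [1, 2]], and B = P·diag(1, -3)·P⁻¹.
Then B³ = P·diag(1, -27)·P⁻¹ = [[2, -81], [-1, 27]] · [[-1, -3], [1, 2]] = [[-83, -168], [28, 57]].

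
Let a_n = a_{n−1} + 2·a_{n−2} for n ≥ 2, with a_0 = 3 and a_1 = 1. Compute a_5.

With companion matrix Q = [[1, 2], [1, 0]], [a_n, a_{n−1}]ᵀ = Q·[a_{n−1}, a_{n−2}]ᵀ, so [a_5, a_4]ᵀ = Q⁴·[a_1, a_0]ᵀ.
Q⁴ = [[11, 10], [5, 6]], giving [a_5, a_4]ᵀ = [[41], [23]].

41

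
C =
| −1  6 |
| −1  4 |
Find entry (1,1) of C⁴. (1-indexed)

tr C = 3 and det C = 2, so the characteristic polynomial is λ² − (3)λ + (2) with roots 1 and 2.
Eigenvectors give P = [[−3, −2], [−1, −1]] with P⁻¹ = [[−1, 2], [1, −3]], and C = P·diag(1, 2)·P⁻¹.
Then C⁴ = P·diag(1, 16)·P⁻¹ = [[−3, −32], [−1, −16]] · [[−1, 2], [1, −3]] = [[−29, 90], [−15, 46]].

−29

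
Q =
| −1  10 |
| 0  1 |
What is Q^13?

[[−1, 10], [0, 1]]

Q² = I (check: tr Q = 0 and det Q = −1), so Q^13 = Q since 13 is odd.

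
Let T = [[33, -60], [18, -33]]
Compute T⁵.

[[2673, -4860], [1458, -2673]]

tr T = 0 and det T = -9, so the characteristic polynomial is λ² − (0)λ + (-9) with roots 3 and -3.
Eigenvectors give P = [[-2, -5], [-1, -3]] with P⁻¹ = [[-3, 5], [1, -2]], and T = P·diag(3, -3)·P⁻¹.
Then T⁵ = P·diag(243, -243)·P⁻¹ = [[-486, 1215], [-243, 729]] · [[-3, 5], [1, -2]] = [[2673, -4860], [1458, -2673]].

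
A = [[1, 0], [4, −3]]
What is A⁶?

tr A = −2 and det A = −3, so the characteristic polynomial is λ² − (−2)λ + (−3) with roots 1 and −3.
Eigenvectors give P = [[1, 0], [1, −1]] with P⁻¹ = [[1, 0], [1, −1]], and A = P·diag(1, −3)·P⁻¹.
Then A⁶ = P·diag(1, 729)·P⁻¹ = [[1, 0], [1, −729]] · [[1, 0], [1, −1]] = [[1, 0], [−728, 729]].

[[1, 0], [−728, 729]]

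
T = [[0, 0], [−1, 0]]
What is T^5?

T is strictly triangular, hence nilpotent: T^2 = 0, so T^5 = 0.

[[0, 0], [0, 0]]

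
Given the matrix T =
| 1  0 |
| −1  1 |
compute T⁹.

T = I + N where N = [[0, 0], [−1, 0]] is strictly lower-triangular, so N² = 0.
(I + N)⁹ = I + 9·N = [[1, 0], [−9, 1]].

[[1, 0], [−9, 1]]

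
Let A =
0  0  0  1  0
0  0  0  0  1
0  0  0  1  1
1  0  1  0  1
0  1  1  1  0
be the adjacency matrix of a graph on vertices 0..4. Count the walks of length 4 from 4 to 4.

12

The number of length-4 walks from vertex 4 to vertex 4 is entry (4,4) of A⁴, where A is the adjacency matrix.
A² = [[1, 0, 1, 0, 1], [0, 1, 1, 1, 0], [1, 1, 2, 1, 1], [0, 1, 1, 3, 1], [1, 0, 1, 1, 3]]
A³ = [[0, 1, 1, 3, 1], [1, 0, 1, 1, 3], [1, 1, 2, 4, 4], [3, 1, 4, 2, 5], [1, 3, 4, 5, 2]]
A⁴ = [[3, 1, 4, 2, 5], [1, 3, 4, 5, 2], [4, 4, 8, 7, 7], [2, 5, 7, 12, 7], [5, 2, 7, 7, 12]]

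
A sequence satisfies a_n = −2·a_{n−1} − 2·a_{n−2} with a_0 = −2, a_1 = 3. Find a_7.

8

With companion matrix C = [[−2, −2], [1, 0]], [a_n, a_{n−1}]ᵀ = C·[a_{n−1}, a_{n−2}]ᵀ, so [a_7, a_6]ᵀ = C⁶·[a_1, a_0]ᵀ.
C⁶ = [[−8, −16], [8, 8]], giving [a_7, a_6]ᵀ = [[8], [8]].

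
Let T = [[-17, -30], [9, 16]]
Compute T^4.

tr T = -1 and det T = -2, so the characteristic polynomial is λ² − (-1)λ + (-2) with roots 1 and -2.
Eigenvectors give P = [[5, 2], [-3, -1]] with P⁻¹ = [[-1, -2], [3, 5]], and T = P·diag(1, -2)·P⁻¹.
Then T^4 = P·diag(1, 16)·P⁻¹ = [[5, 32], [-3, -16]] · [[-1, -2], [3, 5]] = [[91, 150], [-45, -74]].

[[91, 150], [-45, -74]]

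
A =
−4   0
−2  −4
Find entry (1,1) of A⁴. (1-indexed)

256

A² = [[16, 0], [16, 16]]
A³ = [[−64, 0], [−96, −64]]
A⁴ = [[256, 0], [512, 256]]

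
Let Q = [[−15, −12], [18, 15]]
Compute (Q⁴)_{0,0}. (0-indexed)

tr Q = 0 and det Q = −9, so the characteristic polynomial is λ² − (0)λ + (−9) with roots −3 and 3.
Eigenvectors give P = [[−1, −2], [1, 3]] with P⁻¹ = [[−3, −2], [1, 1]], and Q = P·diag(−3, 3)·P⁻¹.
Then Q⁴ = P·diag(81, 81)·P⁻¹ = [[−81, −162], [81, 243]] · [[−3, −2], [1, 1]] = [[81, 0], [0, 81]].

81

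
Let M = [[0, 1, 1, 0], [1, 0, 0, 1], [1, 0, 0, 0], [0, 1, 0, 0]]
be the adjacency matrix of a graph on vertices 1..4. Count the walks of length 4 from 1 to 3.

The number of length-4 walks from vertex 1 to vertex 3 is entry (1,3) of M⁴, where M is the adjacency matrix.
M² = [[2, 0, 0, 1], [0, 2, 1, 0], [0, 1, 1, 0], [1, 0, 0, 1]]
M³ = [[0, 3, 2, 0], [3, 0, 0, 2], [2, 0, 0, 1], [0, 2, 1, 0]]
M⁴ = [[5, 0, 0, 3], [0, 5, 3, 0], [0, 3, 2, 0], [3, 0, 0, 2]]

0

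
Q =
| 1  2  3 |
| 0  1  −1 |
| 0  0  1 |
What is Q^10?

[[1, 20, −60], [0, 1, −10], [0, 0, 1]]

Q = I + N where N = [[0, 2, 3], [0, 0, −1], [0, 0, 0]] is strictly upper-triangular, so N^3 = 0.
(I + N)^10 = I + 10·N + 45·N^2 = [[1, 20, −60], [0, 1, −10], [0, 0, 1]].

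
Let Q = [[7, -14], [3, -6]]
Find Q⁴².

[[7, -14], [3, -6]]

Q² = Q (a projection; rank 1, trace 1), so Q⁴² = Q.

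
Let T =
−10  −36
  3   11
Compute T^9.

[[−1540, −6156], [513, 2051]]

tr T = 1 and det T = −2, so the characteristic polynomial is λ² − (1)λ + (−2) with roots 2 and −1.
Eigenvectors give P = [[3, 4], [−1, −1]] with P⁻¹ = [[−1, −4], [1, 3]], and T = P·diag(2, −1)·P⁻¹.
Then T^9 = P·diag(512, −1)·P⁻¹ = [[1536, −4], [−512, 1]] · [[−1, −4], [1, 3]] = [[−1540, −6156], [513, 2051]].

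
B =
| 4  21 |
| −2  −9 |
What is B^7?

tr B = −5 and det B = 6, so the characteristic polynomial is λ² − (−5)λ + (6) with roots −2 and −3.
Eigenvectors give P = [[−7, −3], [2, 1]] with P⁻¹ = [[−1, −3], [2, 7]], and B = P·diag(−2, −3)·P⁻¹.
Then B^7 = P·diag(−128, −2187)·P⁻¹ = [[896, 6561], [−256, −2187]] · [[−1, −3], [2, 7]] = [[12226, 43239], [−4118, −14541]].

[[12226, 43239], [−4118, −14541]]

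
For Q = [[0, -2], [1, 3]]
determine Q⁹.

tr Q = 3 and det Q = 2, so the characteristic polynomial is λ² − (3)λ + (2) with roots 1 and 2.
Eigenvectors give P = [[2, -1], [-1, 1]] with P⁻¹ = [[1, 1], [1, 2]], and Q = P·diag(1, 2)·P⁻¹.
Then Q⁹ = P·diag(1, 512)·P⁻¹ = [[2, -512], [-1, 512]] · [[1, 1], [1, 2]] = [[-510, -1022], [511, 1023]].

[[-510, -1022], [511, 1023]]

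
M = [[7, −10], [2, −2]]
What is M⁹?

tr M = 5 and det M = 6, so the characteristic polynomial is λ² − (5)λ + (6) with roots 2 and 3.
Eigenvectors give P = [[2, 5], [1, 2]] with P⁻¹ = [[−2, 5], [1, −2]], and M = P·diag(2, 3)·P⁻¹.
Then M⁹ = P·diag(512, 19683)·P⁻¹ = [[1024, 98415], [512, 39366]] · [[−2, 5], [1, −2]] = [[96367, −191710], [38342, −76172]].

[[96367, −191710], [38342, −76172]]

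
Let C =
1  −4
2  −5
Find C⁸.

tr C = −4 and det C = 3, so the characteristic polynomial is λ² − (−4)λ + (3) with roots −3 and −1.
Eigenvectors give P = [[1, 2], [1, 1]] with P⁻¹ = [[−1, 2], [1, −1]], and C = P·diag(−3, −1)·P⁻¹.
Then C⁸ = P·diag(6561, 1)·P⁻¹ = [[6561, 2], [6561, 1]] · [[−1, 2], [1, −1]] = [[−6559, 13120], [−6560, 13121]].

[[−6559, 13120], [−6560, 13121]]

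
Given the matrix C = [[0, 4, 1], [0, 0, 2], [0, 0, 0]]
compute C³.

[[0, 0, 0], [0, 0, 0], [0, 0, 0]]

C is strictly triangular, hence nilpotent: C³ = 0, so C³ = 0.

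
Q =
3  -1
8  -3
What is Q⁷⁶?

Q² = I (check: tr Q = 0 and det Q = -1), so Q⁷⁶ = I since 76 is even.

[[1, 0], [0, 1]]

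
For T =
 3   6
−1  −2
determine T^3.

T² = T (a projection; rank 1, trace 1), so T^3 = T.

[[3, 6], [−1, −2]]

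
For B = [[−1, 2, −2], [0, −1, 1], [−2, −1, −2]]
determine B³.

B² = [[5, −2, 8], [−2, 0, −3], [6, −1, 7]]
B³ = [[−21, 4, −28], [8, −1, 10], [−20, 6, −27]]

[[−21, 4, −28], [8, −1, 10], [−20, 6, −27]]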